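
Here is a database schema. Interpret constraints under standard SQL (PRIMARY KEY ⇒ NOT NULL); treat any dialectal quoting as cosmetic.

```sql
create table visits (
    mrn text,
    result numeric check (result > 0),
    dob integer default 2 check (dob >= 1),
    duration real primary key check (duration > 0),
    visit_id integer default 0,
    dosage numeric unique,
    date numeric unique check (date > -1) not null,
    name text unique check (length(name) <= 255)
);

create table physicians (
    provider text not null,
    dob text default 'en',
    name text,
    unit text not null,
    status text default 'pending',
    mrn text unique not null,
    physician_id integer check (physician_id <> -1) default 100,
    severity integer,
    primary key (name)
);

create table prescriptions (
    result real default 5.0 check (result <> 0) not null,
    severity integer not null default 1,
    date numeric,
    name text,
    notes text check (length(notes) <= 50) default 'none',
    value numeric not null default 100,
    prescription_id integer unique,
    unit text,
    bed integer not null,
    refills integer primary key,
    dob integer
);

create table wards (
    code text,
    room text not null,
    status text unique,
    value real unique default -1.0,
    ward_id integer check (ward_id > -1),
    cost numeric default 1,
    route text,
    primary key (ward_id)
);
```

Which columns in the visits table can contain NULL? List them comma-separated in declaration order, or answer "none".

- mrn: no NOT NULL constraint applies → nullable.
- result: CHECK does not forbid NULL (a CHECK constraint passes when its expression is NULL) → nullable.
- dob: CHECK does not forbid NULL (a CHECK constraint passes when its expression is NULL) → nullable.
- duration: part of the PRIMARY KEY, which implies NOT NULL → not nullable.
- visit_id: DEFAULT only fills an omitted column; an explicit NULL is still allowed → nullable.
- dosage: UNIQUE does not imply NOT NULL → nullable.
- date: declared NOT NULL → not nullable.
- name: CHECK does not forbid NULL (a CHECK constraint passes when its expression is NULL) → nullable.

mrn, result, dob, visit_id, dosage, name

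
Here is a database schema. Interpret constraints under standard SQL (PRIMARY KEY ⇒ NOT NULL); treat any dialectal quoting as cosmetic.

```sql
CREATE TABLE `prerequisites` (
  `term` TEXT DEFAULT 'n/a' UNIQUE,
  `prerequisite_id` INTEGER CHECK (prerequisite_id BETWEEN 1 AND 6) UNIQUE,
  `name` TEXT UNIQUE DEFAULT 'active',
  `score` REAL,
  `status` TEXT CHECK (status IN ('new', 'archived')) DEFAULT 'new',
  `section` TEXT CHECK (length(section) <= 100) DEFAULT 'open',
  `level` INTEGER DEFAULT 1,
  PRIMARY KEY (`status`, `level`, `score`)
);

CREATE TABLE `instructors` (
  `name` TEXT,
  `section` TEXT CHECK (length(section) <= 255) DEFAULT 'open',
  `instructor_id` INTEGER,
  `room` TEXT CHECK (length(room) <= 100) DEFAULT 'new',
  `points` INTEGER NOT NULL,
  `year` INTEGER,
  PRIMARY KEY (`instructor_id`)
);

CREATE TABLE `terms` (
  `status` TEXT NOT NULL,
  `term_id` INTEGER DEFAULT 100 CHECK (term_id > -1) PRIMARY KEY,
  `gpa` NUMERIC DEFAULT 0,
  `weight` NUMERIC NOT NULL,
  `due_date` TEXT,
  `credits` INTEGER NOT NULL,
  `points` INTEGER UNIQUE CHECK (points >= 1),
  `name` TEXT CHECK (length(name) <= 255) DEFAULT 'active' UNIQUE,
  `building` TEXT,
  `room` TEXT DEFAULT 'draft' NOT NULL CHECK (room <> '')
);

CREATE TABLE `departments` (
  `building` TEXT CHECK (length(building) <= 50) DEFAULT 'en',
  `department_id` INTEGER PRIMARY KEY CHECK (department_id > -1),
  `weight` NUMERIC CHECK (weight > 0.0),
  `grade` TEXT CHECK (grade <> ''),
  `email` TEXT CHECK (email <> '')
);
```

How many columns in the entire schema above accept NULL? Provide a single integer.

prerequisites: 4 nullable (term, prerequisite_id, name, section — PK (status, level, score) and explicit NOT NULL columns excluded).
instructors: 4 nullable (name, section, room, year — PK (instructor_id) and explicit NOT NULL columns excluded).
terms: 5 nullable (gpa, due_date, points, name, building — PK (term_id) and explicit NOT NULL columns excluded).
departments: 4 nullable (building, weight, grade, email — PK (department_id) and explicit NOT NULL columns excluded).
Total: 4 + 4 + 5 + 4 = 17.

17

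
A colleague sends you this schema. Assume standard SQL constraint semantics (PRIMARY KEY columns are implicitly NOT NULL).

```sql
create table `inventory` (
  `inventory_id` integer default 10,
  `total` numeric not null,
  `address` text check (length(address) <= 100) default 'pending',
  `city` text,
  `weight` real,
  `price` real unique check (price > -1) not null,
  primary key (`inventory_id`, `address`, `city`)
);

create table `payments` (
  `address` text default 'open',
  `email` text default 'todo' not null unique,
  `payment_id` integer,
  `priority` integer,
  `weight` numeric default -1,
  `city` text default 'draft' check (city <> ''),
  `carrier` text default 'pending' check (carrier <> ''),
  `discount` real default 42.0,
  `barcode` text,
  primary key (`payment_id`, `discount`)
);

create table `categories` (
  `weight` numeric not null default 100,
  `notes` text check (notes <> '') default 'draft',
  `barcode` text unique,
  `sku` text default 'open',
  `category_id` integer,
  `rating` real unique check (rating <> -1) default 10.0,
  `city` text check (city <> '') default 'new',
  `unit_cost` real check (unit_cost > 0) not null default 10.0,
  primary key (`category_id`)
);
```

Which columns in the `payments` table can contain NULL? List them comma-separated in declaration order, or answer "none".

address, priority, weight, city, carrier, barcode

- address: DEFAULT only fills an omitted column; an explicit NULL is still allowed → nullable.
- email: declared NOT NULL → not nullable.
- payment_id: part of the PRIMARY KEY, which implies NOT NULL → not nullable.
- priority: no NOT NULL constraint applies → nullable.
- weight: DEFAULT only fills an omitted column; an explicit NULL is still allowed → nullable.
- city: CHECK does not forbid NULL (a CHECK constraint passes when its expression is NULL) → nullable.
- carrier: CHECK does not forbid NULL (a CHECK constraint passes when its expression is NULL) → nullable.
- discount: part of the PRIMARY KEY, which implies NOT NULL → not nullable.
- barcode: no NOT NULL constraint applies → nullable.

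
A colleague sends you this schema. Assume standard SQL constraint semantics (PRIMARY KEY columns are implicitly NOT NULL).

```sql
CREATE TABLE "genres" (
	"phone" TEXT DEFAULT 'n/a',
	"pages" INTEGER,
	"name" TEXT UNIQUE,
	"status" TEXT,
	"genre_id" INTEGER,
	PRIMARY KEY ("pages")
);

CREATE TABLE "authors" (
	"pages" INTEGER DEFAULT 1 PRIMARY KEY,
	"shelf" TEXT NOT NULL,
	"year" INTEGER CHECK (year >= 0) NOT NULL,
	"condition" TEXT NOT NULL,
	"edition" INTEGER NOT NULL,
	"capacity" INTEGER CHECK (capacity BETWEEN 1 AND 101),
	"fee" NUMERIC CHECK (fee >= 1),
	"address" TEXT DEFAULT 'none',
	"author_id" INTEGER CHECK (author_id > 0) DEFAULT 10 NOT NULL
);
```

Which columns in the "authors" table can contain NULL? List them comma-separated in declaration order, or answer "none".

- pages: part of the PRIMARY KEY, which implies NOT NULL → not nullable.
- shelf: declared NOT NULL → not nullable.
- year: declared NOT NULL → not nullable.
- condition: declared NOT NULL → not nullable.
- edition: declared NOT NULL → not nullable.
- capacity: CHECK does not forbid NULL (a CHECK constraint passes when its expression is NULL) → nullable.
- fee: CHECK does not forbid NULL (a CHECK constraint passes when its expression is NULL) → nullable.
- address: DEFAULT only fills an omitted column; an explicit NULL is still allowed → nullable.
- author_id: declared NOT NULL → not nullable.

capacity, fee, address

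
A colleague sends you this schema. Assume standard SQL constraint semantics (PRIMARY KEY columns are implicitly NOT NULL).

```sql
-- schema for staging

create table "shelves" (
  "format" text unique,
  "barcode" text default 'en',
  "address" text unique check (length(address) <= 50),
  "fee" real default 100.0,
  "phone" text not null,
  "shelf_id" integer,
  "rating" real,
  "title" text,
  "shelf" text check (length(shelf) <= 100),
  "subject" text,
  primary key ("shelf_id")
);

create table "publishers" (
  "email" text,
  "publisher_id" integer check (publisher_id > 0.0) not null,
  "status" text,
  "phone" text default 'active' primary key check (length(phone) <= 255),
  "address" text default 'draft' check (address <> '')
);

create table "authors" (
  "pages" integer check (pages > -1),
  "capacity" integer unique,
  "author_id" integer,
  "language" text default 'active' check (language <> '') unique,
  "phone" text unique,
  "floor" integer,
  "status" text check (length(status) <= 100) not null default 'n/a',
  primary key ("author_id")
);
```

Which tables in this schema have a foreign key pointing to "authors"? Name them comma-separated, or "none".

none

No REFERENCES clause anywhere in the schema names authors.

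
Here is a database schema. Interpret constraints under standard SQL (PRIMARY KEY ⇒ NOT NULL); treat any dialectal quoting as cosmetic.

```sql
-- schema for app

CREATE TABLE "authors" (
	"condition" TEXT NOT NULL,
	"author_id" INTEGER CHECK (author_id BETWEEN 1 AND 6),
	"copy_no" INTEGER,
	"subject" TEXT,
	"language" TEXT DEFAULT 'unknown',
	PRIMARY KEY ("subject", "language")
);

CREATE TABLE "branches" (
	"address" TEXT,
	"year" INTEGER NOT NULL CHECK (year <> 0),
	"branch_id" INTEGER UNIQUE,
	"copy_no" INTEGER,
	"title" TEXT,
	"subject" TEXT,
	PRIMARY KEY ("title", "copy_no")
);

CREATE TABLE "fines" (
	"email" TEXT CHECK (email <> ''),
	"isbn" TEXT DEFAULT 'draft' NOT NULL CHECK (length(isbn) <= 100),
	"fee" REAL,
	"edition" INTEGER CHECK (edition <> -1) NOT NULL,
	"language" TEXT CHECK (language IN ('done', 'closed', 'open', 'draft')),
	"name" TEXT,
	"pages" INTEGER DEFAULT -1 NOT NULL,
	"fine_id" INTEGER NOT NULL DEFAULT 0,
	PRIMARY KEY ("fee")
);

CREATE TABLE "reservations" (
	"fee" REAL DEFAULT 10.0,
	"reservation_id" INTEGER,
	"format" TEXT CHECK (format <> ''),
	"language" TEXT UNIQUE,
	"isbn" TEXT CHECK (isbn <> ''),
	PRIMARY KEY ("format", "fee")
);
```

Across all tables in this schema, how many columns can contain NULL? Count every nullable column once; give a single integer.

authors: 2 nullable (author_id, copy_no — PK (subject, language) and explicit NOT NULL columns excluded).
branches: 3 nullable (address, branch_id, subject — PK (title, copy_no) and explicit NOT NULL columns excluded).
fines: 3 nullable (email, language, name — PK (fee) and explicit NOT NULL columns excluded).
reservations: 3 nullable (reservation_id, language, isbn — PK (format, fee) and explicit NOT NULL columns excluded).
Total: 2 + 3 + 3 + 3 = 11.

11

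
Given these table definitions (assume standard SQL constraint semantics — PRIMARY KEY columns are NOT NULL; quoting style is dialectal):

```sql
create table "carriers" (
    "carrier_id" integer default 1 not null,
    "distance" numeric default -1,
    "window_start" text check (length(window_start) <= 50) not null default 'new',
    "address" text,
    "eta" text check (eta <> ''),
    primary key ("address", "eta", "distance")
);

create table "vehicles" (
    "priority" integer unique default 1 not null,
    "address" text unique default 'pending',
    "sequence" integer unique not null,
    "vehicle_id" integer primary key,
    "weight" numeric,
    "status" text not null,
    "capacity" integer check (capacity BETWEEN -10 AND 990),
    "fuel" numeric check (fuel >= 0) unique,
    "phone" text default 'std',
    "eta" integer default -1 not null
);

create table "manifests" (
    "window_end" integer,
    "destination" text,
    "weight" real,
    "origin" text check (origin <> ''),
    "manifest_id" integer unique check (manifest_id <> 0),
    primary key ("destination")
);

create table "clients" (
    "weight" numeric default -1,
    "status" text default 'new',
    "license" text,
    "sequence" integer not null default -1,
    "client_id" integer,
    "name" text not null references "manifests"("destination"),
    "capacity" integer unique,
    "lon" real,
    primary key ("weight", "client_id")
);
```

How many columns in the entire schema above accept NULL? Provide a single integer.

carriers: 0 nullable (none — PK (address, eta, distance) and explicit NOT NULL columns excluded).
vehicles: 5 nullable (address, weight, capacity, fuel, phone — PK (vehicle_id) and explicit NOT NULL columns excluded).
manifests: 4 nullable (window_end, weight, origin, manifest_id — PK (destination) and explicit NOT NULL columns excluded).
clients: 4 nullable (status, license, capacity, lon — PK (weight, client_id) and explicit NOT NULL columns excluded).
Total: 0 + 5 + 4 + 4 = 13.

13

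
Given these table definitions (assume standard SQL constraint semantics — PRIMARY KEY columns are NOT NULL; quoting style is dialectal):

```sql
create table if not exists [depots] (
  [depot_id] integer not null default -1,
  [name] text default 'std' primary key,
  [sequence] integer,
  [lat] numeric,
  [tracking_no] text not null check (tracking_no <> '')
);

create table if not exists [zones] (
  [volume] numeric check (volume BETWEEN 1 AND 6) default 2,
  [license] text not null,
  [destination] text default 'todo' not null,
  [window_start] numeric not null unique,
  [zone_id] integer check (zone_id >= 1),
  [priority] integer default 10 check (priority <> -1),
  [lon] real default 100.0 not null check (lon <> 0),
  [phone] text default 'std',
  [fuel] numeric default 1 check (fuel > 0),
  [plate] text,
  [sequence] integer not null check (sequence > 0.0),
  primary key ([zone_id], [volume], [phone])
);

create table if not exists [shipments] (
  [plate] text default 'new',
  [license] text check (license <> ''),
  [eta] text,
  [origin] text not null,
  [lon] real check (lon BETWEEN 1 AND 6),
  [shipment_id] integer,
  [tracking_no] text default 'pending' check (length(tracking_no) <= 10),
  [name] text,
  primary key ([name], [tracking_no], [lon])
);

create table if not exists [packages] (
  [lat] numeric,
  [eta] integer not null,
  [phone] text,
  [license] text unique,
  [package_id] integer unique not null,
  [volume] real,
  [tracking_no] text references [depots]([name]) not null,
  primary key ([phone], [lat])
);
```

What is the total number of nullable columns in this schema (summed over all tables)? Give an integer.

11

depots: 2 nullable (sequence, lat — PK (name) and explicit NOT NULL columns excluded).
zones: 3 nullable (priority, fuel, plate — PK (zone_id, volume, phone) and explicit NOT NULL columns excluded).
shipments: 4 nullable (plate, license, eta, shipment_id — PK (name, tracking_no, lon) and explicit NOT NULL columns excluded).
packages: 2 nullable (license, volume — PK (phone, lat) and explicit NOT NULL columns excluded).
Total: 2 + 3 + 4 + 2 = 11.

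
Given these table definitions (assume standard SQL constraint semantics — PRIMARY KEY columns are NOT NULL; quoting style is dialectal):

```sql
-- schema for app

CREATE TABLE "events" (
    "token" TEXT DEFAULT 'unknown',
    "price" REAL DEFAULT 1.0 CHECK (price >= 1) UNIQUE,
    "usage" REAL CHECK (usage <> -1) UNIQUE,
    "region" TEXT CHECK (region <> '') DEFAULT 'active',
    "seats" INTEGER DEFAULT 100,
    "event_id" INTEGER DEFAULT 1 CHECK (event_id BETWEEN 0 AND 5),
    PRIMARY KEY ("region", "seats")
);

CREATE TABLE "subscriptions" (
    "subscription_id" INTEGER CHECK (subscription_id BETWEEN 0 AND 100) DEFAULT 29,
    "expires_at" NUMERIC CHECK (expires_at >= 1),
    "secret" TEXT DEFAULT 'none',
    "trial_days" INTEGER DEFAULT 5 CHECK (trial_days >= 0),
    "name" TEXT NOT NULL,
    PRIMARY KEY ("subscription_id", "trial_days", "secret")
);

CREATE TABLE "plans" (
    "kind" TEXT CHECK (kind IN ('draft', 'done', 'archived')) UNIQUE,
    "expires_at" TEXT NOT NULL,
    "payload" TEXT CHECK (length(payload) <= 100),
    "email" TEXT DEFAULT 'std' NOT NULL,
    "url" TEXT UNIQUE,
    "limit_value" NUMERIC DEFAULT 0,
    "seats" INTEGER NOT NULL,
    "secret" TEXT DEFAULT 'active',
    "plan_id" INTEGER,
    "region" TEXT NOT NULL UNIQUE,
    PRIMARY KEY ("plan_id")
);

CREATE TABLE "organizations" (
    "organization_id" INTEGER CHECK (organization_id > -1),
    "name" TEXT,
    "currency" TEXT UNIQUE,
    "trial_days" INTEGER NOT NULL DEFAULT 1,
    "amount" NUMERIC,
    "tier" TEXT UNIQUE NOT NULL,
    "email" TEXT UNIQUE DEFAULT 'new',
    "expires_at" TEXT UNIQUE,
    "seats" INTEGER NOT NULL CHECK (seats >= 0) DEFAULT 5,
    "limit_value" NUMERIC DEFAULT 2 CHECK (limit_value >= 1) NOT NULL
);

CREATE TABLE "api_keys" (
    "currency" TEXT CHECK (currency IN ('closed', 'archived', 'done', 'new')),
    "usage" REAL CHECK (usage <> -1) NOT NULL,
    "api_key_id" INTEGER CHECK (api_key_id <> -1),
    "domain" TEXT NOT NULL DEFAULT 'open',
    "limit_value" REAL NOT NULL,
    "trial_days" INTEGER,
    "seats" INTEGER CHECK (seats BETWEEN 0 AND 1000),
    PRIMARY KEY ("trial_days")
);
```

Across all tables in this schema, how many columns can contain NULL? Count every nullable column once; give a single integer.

events: 4 nullable (token, price, usage, event_id — PK (region, seats) and explicit NOT NULL columns excluded).
subscriptions: 1 nullable (expires_at — PK (subscription_id, trial_days, secret) and explicit NOT NULL columns excluded).
plans: 5 nullable (kind, payload, url, limit_value, secret — PK (plan_id) and explicit NOT NULL columns excluded).
organizations: 6 nullable (organization_id, name, currency, amount, email, expires_at — PK none and explicit NOT NULL columns excluded).
api_keys: 3 nullable (currency, api_key_id, seats — PK (trial_days) and explicit NOT NULL columns excluded).
Total: 4 + 1 + 5 + 6 + 3 = 19.

19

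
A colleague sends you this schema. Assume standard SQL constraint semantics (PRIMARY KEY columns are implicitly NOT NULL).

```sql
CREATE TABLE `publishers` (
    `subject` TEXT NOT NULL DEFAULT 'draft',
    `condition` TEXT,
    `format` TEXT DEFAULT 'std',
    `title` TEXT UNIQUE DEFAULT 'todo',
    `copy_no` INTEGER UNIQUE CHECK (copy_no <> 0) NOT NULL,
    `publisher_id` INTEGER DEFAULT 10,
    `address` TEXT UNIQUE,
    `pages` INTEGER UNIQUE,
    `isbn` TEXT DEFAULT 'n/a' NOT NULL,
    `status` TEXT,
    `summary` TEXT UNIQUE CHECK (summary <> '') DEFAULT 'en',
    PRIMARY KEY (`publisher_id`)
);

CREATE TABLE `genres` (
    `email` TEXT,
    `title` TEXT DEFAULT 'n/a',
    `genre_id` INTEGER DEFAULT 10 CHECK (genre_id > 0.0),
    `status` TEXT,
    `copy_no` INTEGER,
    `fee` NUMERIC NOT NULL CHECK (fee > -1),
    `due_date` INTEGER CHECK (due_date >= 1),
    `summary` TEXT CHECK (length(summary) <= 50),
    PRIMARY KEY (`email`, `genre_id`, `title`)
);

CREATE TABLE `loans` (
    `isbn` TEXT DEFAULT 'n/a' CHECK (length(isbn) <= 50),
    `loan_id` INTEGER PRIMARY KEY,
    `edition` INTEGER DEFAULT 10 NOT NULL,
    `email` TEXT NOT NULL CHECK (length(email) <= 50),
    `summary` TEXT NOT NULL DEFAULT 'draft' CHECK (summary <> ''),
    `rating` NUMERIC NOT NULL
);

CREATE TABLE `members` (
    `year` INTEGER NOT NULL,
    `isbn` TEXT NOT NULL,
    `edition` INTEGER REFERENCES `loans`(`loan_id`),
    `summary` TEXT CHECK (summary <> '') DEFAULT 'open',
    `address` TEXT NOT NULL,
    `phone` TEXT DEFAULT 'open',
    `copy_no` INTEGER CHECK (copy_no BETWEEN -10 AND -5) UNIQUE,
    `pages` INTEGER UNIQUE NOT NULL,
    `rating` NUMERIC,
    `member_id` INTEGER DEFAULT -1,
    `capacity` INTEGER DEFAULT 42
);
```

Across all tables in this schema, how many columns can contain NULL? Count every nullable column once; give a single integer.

19

publishers: 7 nullable (condition, format, title, address, pages, status, summary — PK (publisher_id) and explicit NOT NULL columns excluded).
genres: 4 nullable (status, copy_no, due_date, summary — PK (email, genre_id, title) and explicit NOT NULL columns excluded).
loans: 1 nullable (isbn — PK (loan_id) and explicit NOT NULL columns excluded).
members: 7 nullable (edition, summary, phone, copy_no, rating, member_id, capacity — PK none and explicit NOT NULL columns excluded).
Total: 7 + 4 + 1 + 7 = 19.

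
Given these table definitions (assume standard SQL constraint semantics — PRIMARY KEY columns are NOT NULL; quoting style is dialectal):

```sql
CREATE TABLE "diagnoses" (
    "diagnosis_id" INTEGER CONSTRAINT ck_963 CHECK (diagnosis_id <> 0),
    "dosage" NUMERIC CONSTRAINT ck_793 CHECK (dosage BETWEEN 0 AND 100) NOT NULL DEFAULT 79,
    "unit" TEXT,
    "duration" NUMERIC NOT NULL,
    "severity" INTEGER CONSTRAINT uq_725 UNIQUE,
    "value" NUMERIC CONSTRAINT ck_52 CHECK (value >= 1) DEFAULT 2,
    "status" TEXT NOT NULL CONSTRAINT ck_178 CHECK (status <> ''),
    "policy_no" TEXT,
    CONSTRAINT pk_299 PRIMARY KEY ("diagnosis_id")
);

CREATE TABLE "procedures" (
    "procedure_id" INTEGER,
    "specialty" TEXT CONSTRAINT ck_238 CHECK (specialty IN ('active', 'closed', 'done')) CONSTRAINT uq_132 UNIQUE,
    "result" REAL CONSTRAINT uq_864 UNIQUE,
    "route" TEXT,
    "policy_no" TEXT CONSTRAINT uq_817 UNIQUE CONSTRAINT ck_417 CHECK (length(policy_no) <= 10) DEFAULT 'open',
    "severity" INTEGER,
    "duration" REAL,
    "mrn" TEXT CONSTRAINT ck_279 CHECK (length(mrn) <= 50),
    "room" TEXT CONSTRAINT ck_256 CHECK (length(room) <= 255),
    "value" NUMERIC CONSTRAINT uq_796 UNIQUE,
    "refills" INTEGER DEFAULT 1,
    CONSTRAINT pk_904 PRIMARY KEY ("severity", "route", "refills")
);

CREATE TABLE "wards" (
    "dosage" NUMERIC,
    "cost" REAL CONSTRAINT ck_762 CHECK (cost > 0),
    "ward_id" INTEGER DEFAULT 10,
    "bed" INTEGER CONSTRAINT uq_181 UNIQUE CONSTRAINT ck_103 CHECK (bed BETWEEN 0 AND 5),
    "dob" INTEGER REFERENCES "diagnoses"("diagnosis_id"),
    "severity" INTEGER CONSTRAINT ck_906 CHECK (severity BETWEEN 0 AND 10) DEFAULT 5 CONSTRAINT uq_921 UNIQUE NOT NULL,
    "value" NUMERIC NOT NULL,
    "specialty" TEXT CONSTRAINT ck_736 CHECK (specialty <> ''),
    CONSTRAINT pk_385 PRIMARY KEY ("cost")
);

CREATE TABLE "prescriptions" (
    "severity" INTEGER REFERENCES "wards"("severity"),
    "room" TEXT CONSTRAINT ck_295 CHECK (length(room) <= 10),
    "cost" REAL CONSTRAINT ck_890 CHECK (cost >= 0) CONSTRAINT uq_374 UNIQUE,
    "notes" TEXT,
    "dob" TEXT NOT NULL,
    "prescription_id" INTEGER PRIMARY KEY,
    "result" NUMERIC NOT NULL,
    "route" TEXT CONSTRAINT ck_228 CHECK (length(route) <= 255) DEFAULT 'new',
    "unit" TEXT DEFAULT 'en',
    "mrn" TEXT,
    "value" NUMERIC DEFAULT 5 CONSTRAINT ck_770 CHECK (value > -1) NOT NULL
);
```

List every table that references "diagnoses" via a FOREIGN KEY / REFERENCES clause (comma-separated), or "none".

- wards.dob references diagnoses(diagnosis_id).

wards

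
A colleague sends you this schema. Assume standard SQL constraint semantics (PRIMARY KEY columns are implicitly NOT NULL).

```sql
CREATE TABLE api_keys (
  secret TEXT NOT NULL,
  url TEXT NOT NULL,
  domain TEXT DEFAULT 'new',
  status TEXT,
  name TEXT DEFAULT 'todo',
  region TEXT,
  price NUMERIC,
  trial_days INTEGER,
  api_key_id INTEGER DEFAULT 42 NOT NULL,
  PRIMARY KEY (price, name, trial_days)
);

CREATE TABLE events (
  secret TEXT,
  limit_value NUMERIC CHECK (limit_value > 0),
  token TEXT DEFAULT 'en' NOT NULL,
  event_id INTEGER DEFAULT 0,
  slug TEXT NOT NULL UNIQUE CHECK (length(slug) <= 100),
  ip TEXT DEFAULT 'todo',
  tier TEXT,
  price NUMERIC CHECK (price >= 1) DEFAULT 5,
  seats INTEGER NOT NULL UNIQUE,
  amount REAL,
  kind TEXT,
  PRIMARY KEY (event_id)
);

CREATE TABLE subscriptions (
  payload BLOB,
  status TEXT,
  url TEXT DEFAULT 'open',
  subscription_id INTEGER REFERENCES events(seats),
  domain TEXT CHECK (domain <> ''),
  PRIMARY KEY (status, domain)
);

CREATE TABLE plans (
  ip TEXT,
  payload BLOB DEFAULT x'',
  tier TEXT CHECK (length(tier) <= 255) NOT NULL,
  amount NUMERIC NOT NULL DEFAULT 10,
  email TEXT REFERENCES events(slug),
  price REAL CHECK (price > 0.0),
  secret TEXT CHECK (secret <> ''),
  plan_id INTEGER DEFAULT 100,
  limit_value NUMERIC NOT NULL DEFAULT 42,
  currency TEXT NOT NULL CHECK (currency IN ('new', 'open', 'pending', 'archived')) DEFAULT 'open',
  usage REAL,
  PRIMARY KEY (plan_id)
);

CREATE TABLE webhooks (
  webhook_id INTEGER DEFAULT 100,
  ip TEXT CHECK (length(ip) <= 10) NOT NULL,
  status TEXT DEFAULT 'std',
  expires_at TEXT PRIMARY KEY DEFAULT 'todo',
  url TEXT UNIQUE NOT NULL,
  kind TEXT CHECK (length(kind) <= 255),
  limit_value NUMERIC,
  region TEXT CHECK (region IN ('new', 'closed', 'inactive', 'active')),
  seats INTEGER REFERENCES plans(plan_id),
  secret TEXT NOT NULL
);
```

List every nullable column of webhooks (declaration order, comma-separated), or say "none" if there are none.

webhook_id, status, kind, limit_value, region, seats

- webhook_id: DEFAULT only fills an omitted column; an explicit NULL is still allowed → nullable.
- ip: declared NOT NULL → not nullable.
- status: DEFAULT only fills an omitted column; an explicit NULL is still allowed → nullable.
- expires_at: part of the PRIMARY KEY, which implies NOT NULL → not nullable.
- url: declared NOT NULL → not nullable.
- kind: CHECK does not forbid NULL (a CHECK constraint passes when its expression is NULL) → nullable.
- limit_value: no NOT NULL constraint applies → nullable.
- region: CHECK does not forbid NULL (a CHECK constraint passes when its expression is NULL) → nullable.
- seats: a foreign key column may be NULL unless separately constrained → nullable.
- secret: declared NOT NULL → not nullable.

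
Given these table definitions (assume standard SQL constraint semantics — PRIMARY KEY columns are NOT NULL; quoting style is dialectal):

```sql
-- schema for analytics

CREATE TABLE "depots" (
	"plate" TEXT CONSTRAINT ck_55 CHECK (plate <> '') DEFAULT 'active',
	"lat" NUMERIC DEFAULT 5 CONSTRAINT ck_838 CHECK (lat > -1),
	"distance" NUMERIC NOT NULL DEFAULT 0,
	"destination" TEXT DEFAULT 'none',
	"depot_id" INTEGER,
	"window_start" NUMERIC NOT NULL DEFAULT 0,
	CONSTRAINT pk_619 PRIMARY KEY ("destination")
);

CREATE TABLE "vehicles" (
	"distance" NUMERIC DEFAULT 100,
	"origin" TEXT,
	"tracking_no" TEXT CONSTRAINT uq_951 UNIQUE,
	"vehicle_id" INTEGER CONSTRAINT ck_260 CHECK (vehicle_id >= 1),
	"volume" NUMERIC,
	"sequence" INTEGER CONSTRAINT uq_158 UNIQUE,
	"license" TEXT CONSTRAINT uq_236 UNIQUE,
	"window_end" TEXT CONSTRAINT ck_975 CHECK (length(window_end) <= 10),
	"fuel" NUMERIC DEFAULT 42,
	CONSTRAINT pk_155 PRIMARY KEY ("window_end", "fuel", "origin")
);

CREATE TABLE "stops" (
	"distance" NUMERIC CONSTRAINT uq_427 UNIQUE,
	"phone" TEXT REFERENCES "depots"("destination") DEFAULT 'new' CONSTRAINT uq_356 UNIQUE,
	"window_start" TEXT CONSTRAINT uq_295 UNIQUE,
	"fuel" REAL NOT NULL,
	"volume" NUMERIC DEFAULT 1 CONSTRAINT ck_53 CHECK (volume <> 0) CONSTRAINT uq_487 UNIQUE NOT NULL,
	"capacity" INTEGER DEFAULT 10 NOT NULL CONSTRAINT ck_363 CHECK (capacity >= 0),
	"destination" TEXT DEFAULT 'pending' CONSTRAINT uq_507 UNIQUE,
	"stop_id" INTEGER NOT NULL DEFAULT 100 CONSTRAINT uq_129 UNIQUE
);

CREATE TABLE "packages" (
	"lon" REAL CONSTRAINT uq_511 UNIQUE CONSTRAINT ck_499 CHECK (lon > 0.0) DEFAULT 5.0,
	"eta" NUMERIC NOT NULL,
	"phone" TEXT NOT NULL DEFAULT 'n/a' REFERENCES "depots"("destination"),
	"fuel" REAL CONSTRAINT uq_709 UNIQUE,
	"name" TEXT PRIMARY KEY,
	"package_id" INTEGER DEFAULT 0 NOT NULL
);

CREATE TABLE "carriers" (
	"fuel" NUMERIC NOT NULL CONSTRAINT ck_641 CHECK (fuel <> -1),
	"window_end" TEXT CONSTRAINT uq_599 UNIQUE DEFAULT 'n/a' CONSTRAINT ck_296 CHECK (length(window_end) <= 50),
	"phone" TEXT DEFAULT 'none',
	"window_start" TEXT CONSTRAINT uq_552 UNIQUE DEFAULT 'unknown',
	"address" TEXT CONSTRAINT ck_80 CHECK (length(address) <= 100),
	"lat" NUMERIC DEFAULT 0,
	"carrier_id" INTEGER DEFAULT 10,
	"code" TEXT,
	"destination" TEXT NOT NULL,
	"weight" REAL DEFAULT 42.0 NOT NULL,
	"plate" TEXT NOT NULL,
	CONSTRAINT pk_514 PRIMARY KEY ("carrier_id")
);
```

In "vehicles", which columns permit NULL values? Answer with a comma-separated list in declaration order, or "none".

- distance: DEFAULT only fills an omitted column; an explicit NULL is still allowed → nullable.
- origin: part of the PRIMARY KEY, which implies NOT NULL → not nullable.
- tracking_no: UNIQUE does not imply NOT NULL → nullable.
- vehicle_id: CHECK does not forbid NULL (a CHECK constraint passes when its expression is NULL) → nullable.
- volume: no NOT NULL constraint applies → nullable.
- sequence: UNIQUE does not imply NOT NULL → nullable.
- license: UNIQUE does not imply NOT NULL → nullable.
- window_end: part of the PRIMARY KEY, which implies NOT NULL → not nullable.
- fuel: part of the PRIMARY KEY, which implies NOT NULL → not nullable.

distance, tracking_no, vehicle_id, volume, sequence, license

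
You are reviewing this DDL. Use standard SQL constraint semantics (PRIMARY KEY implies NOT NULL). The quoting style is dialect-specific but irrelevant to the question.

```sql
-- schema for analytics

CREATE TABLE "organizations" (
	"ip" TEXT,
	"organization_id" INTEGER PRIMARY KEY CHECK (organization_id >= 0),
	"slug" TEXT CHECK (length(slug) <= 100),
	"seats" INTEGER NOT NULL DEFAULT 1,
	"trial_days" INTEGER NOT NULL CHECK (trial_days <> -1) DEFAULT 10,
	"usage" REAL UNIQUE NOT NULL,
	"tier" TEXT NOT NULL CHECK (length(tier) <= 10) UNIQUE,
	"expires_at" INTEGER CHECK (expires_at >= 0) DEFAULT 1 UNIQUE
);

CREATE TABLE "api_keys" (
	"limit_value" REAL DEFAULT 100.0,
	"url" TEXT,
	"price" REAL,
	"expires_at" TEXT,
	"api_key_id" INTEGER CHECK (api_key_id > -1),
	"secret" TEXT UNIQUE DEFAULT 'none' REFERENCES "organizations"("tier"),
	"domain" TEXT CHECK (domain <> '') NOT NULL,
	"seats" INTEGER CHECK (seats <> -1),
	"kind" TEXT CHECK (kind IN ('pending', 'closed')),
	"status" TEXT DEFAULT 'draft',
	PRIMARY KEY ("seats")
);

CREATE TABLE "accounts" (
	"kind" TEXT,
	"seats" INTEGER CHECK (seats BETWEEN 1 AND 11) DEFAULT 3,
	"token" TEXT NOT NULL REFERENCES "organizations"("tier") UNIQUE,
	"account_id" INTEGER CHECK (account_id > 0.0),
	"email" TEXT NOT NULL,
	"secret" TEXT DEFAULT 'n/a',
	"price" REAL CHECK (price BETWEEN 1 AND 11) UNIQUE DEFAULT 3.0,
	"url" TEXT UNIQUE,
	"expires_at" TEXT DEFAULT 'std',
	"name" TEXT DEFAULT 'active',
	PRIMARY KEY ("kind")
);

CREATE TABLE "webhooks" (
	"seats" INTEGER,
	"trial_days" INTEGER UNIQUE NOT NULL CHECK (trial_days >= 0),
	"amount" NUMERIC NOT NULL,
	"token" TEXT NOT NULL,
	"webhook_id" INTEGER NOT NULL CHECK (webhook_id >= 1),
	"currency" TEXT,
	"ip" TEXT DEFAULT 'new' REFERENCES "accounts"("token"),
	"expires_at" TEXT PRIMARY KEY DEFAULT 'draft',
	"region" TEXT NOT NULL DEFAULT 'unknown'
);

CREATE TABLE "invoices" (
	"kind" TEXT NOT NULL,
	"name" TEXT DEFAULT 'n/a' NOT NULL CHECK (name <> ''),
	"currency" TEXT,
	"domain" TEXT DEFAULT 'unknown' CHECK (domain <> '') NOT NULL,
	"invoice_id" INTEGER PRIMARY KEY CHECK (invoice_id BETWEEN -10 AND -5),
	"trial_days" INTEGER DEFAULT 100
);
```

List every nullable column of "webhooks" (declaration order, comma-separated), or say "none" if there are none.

- seats: no NOT NULL constraint applies → nullable.
- trial_days: declared NOT NULL → not nullable.
- amount: declared NOT NULL → not nullable.
- token: declared NOT NULL → not nullable.
- webhook_id: declared NOT NULL → not nullable.
- currency: no NOT NULL constraint applies → nullable.
- ip: a foreign key column may be NULL unless separately constrained → nullable.
- expires_at: part of the PRIMARY KEY, which implies NOT NULL → not nullable.
- region: declared NOT NULL → not nullable.

seats, currency, ip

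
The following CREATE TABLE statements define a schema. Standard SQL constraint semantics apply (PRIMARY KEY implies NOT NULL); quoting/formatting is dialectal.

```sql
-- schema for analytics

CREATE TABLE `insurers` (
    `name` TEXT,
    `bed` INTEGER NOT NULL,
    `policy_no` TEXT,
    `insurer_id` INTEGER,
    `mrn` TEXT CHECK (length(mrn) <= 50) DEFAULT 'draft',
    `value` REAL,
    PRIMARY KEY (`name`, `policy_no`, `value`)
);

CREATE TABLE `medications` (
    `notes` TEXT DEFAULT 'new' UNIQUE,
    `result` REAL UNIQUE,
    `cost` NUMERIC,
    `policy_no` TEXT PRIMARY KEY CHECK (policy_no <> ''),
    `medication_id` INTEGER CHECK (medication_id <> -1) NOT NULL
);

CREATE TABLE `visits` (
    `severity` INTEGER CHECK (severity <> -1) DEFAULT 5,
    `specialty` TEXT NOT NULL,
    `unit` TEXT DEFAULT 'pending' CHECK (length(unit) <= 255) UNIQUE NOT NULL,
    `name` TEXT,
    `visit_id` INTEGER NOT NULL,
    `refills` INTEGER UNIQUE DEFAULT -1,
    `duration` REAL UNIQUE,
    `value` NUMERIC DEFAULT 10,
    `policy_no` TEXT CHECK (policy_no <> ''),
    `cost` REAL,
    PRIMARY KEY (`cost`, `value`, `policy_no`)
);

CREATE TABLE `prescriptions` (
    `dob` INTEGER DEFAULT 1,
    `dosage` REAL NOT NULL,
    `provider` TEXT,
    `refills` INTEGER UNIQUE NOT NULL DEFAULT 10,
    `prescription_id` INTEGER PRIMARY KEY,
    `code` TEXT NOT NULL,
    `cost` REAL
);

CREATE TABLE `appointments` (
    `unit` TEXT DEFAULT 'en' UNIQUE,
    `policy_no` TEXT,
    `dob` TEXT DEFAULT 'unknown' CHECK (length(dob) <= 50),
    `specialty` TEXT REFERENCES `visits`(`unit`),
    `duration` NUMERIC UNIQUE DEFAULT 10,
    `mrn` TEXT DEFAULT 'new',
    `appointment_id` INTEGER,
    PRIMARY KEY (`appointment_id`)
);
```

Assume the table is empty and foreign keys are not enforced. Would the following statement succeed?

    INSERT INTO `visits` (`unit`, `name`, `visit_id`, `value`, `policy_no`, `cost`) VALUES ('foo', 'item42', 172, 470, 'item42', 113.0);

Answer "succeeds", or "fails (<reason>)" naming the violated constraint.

fails (NOT NULL on specialty)

specialty is omitted from the column list and has no DEFAULT, so it would receive NULL.
But specialty is declared NOT NULL.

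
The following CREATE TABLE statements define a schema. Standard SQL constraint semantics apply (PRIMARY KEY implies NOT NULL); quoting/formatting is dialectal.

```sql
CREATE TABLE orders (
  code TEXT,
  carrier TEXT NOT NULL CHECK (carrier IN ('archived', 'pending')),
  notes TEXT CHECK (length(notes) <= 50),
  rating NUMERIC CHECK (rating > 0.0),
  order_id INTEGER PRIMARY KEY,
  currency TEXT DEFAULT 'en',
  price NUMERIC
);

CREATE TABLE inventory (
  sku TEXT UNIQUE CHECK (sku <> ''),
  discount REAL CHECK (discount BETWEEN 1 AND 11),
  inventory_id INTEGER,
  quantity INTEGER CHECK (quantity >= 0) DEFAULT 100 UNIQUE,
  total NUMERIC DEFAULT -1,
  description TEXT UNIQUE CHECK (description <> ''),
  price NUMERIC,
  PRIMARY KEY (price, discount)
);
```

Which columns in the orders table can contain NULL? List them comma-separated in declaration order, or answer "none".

- code: no NOT NULL constraint applies → nullable.
- carrier: declared NOT NULL → not nullable.
- notes: CHECK does not forbid NULL (a CHECK constraint passes when its expression is NULL) → nullable.
- rating: CHECK does not forbid NULL (a CHECK constraint passes when its expression is NULL) → nullable.
- order_id: part of the PRIMARY KEY, which implies NOT NULL → not nullable.
- currency: DEFAULT only fills an omitted column; an explicit NULL is still allowed → nullable.
- price: no NOT NULL constraint applies → nullable.

code, notes, rating, currency, price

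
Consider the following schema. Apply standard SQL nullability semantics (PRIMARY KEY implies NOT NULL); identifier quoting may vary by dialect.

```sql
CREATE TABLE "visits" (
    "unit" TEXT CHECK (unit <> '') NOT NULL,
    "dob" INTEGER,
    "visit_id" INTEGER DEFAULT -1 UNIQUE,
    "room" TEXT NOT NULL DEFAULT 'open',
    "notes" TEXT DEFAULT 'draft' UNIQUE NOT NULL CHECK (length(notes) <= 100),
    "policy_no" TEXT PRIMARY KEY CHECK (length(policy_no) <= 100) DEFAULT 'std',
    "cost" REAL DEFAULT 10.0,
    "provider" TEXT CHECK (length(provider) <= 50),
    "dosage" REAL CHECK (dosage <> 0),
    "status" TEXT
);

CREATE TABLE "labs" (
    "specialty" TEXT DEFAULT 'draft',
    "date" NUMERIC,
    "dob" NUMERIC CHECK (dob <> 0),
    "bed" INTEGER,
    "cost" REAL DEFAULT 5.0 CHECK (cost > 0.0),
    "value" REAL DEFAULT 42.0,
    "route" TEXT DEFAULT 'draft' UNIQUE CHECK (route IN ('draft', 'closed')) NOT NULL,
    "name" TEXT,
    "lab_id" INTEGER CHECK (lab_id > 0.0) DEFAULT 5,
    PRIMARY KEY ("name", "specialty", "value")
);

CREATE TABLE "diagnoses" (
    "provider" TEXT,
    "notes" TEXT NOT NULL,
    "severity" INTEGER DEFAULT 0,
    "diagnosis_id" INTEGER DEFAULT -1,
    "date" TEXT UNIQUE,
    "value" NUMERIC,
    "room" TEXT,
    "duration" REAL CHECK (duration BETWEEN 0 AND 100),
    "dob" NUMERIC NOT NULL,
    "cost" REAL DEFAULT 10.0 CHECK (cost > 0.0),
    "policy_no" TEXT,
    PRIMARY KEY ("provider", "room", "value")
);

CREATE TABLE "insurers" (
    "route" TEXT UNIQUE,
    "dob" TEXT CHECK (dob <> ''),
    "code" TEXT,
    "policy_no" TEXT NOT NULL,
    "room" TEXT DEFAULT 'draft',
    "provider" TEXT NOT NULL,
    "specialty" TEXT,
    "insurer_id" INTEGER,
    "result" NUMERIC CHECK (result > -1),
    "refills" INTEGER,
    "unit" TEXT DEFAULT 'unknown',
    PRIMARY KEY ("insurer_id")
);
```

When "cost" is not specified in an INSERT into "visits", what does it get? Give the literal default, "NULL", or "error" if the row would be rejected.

cost has an explicit DEFAULT 10.0.
When the column is omitted from an INSERT, that default is used.

10.0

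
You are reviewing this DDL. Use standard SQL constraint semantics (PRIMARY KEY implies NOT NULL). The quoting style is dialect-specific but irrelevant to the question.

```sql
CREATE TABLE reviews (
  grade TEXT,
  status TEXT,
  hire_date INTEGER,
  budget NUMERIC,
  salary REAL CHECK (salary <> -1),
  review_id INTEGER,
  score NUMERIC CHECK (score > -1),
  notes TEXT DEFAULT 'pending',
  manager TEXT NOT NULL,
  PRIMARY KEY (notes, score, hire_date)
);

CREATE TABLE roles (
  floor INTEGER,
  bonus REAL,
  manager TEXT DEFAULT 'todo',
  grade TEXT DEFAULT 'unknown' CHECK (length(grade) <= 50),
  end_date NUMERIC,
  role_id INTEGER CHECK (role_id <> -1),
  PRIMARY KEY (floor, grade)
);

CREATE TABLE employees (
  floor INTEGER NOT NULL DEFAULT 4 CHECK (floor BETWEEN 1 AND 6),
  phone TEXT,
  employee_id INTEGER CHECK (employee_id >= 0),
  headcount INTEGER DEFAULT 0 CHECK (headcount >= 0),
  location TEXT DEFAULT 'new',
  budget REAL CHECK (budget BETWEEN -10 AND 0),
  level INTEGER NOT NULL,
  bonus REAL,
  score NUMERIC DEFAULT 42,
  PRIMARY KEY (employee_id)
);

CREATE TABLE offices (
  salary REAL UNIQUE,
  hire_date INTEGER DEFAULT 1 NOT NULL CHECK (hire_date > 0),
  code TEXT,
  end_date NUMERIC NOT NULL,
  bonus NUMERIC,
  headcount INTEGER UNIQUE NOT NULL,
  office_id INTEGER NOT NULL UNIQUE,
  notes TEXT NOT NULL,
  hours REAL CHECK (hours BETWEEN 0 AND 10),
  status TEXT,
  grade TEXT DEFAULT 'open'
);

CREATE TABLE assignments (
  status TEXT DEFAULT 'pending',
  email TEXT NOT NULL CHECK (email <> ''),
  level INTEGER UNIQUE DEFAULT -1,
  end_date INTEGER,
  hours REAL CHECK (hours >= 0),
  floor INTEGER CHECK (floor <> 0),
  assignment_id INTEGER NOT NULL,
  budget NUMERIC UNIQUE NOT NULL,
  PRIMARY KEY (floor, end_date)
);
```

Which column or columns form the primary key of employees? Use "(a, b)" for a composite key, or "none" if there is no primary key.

employee_id is declared PRIMARY KEY as a table-level PRIMARY KEY clause.

employee_id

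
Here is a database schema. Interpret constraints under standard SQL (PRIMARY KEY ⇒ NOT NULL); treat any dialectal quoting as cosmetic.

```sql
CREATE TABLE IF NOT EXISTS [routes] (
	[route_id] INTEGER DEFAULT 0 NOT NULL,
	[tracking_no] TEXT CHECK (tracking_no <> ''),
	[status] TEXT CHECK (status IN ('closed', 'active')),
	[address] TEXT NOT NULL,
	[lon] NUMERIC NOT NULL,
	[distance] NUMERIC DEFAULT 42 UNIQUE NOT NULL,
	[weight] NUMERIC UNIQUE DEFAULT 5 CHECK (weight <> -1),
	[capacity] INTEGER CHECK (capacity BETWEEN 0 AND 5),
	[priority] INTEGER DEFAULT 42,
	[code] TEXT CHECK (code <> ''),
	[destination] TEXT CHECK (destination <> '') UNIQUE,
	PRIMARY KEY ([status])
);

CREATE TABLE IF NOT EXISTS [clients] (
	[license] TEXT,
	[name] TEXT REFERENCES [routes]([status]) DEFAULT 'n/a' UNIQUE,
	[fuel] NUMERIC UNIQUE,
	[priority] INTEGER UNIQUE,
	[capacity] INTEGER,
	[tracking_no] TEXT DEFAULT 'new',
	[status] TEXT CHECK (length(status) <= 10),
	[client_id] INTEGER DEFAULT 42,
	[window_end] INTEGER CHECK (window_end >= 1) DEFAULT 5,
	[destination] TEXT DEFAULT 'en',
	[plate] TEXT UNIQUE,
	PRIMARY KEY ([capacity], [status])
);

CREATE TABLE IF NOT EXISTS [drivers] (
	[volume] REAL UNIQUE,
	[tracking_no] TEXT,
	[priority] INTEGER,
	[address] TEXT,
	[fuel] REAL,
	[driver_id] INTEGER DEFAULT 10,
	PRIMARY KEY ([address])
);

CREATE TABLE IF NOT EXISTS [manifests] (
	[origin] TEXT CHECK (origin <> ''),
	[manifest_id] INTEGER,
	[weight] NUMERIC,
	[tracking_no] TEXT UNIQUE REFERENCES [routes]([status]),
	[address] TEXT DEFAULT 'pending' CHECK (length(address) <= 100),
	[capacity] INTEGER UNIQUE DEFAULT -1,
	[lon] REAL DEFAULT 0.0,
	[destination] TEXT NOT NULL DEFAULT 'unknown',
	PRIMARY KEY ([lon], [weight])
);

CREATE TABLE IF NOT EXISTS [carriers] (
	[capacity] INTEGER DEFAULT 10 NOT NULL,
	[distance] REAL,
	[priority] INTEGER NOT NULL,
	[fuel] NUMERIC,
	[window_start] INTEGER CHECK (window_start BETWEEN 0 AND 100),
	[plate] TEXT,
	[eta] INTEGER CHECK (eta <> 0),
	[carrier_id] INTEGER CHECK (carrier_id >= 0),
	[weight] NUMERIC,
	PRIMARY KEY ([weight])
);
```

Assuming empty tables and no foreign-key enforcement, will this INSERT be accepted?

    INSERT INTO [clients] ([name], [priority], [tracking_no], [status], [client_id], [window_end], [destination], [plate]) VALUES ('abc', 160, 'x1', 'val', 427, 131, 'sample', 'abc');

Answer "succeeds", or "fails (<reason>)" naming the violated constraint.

capacity is omitted from the column list and has no DEFAULT, so it would receive NULL.
But capacity is part of the PRIMARY KEY (implied NOT NULL).

fails (NOT NULL on capacity)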